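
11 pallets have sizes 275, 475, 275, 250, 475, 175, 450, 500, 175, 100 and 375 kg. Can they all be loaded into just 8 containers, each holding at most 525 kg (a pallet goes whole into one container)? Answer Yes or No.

A valid assignment using 8 containers:
  container 1: 500 = 500
  container 2: 475 = 475
  container 3: 475 = 475
  container 4: 450 = 450
  container 5: 375 + 100 = 475
  container 6: 275 + 250 = 525
  container 7: 275 + 175 = 450
  container 8: 175 = 175
Every load is within 525 kg, so 8 containers suffice.

Yes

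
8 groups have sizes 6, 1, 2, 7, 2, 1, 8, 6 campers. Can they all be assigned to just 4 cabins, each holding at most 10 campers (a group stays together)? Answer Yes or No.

Yes

A valid assignment using 4 cabins:
  cabin 1: 8 + 2 = 10
  cabin 2: 7 + 2 + 1 = 10
  cabin 3: 6 + 1 = 7
  cabin 4: 6 = 6
Every load is within 10 campers, so 4 cabins suffice.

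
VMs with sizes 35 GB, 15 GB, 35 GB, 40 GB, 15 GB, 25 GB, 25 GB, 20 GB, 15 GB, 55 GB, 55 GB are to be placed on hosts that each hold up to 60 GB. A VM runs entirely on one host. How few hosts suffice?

6

Total = 55 + 55 + 40 + 35 + 35 + 25 + 25 + 20 + 15 + 15 + 15 = 335 GB.
Lower bound: ⌈335/60⌉ = 6 hosts.
A packing using 6 hosts:
  host 1: 55 = 55
  host 2: 55 = 55
  host 3: 40 + 20 = 60
  host 4: 35 + 25 = 60
  host 5: 35 + 25 = 60
  host 6: 15 + 15 + 15 = 45
This matches the lower bound, so 6 is optimal.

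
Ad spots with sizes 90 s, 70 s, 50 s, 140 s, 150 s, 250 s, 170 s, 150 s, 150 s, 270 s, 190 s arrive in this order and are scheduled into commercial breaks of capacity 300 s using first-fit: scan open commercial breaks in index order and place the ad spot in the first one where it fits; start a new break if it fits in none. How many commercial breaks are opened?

7

  90 → break 1 (new)  [load 90/300]
  70 → break 1  [load 160/300]
  50 → break 1  [load 210/300]
  140 → break 2 (new)  [load 140/300]
  150 → break 2  [load 290/300]
  250 → break 3 (new)  [load 250/300]
  170 → break 4 (new)  [load 170/300]
  150 → break 5 (new)  [load 150/300]
  150 → break 5  [load 300/300]
  270 → break 6 (new)  [load 270/300]
  190 → break 7 (new)  [load 190/300]
7 commercial breaks opened.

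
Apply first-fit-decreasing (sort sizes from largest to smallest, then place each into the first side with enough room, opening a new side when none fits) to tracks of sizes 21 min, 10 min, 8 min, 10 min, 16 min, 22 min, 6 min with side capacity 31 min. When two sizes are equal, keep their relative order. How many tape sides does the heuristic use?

Sorted descending: 22, 21, 16, 10, 10, 8, 6.
  22 → side 1 (new)  [load 22/31]
  21 → side 2 (new)  [load 21/31]
  16 → side 3 (new)  [load 16/31]
  10 → side 2  [load 31/31]
  10 → side 3  [load 26/31]
  8 → side 1  [load 30/31]
  6 → side 4 (new)  [load 6/31]
4 tape sides opened.

4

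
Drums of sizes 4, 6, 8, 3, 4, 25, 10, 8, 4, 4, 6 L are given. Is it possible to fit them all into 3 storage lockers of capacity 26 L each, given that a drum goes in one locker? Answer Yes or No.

Total = 82 L; ⌈82/26⌉ = 4.
At least 4 storage lockers are required, but only 3 are allowed.

No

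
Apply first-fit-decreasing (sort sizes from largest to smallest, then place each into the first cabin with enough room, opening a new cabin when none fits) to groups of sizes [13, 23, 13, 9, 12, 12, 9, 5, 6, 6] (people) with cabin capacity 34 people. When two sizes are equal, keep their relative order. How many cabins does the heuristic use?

4

Sorted descending: 23, 13, 13, 12, 12, 9, 9, 6, 6, 5.
  23 → cabin 1 (new)  [load 23/34]
  13 → cabin 2 (new)  [load 13/34]
  13 → cabin 2  [load 26/34]
  12 → cabin 3 (new)  [load 12/34]
  12 → cabin 3  [load 24/34]
  9 → cabin 1  [load 32/34]
  9 → cabin 3  [load 33/34]
  6 → cabin 2  [load 32/34]
  6 → cabin 4 (new)  [load 6/34]
  5 → cabin 4  [load 11/34]
4 cabins opened.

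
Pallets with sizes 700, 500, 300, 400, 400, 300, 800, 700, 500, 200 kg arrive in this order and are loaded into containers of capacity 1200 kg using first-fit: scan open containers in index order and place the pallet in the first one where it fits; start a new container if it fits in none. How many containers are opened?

  700 → container 1 (new)  [load 700/1200]
  500 → container 1  [load 1200/1200]
  300 → container 2 (new)  [load 300/1200]
  400 → container 2  [load 700/1200]
  400 → container 2  [load 1100/1200]
  300 → container 3 (new)  [load 300/1200]
  800 → container 3  [load 1100/1200]
  700 → container 4 (new)  [load 700/1200]
  500 → container 4  [load 1200/1200]
  200 → container 5 (new)  [load 200/1200]
5 containers opened.

5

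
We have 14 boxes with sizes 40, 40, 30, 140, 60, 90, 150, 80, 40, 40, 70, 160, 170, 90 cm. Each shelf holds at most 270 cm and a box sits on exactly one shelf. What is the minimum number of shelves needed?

Total = 170 + 160 + 150 + 140 + 90 + 90 + 80 + 70 + 60 + 40 + 40 + 40 + 40 + 30 = 1200 cm.
Lower bound: ⌈1200/270⌉ = 5 shelves.
A packing using 5 shelves:
  shelf 1: 170 + 90 = 260
  shelf 2: 160 + 90 = 250
  shelf 3: 150 + 80 + 40 = 270
  shelf 4: 140 + 70 + 60 = 270
  shelf 5: 40 + 40 + 40 + 30 = 150
This matches the lower bound, so 5 is optimal.

5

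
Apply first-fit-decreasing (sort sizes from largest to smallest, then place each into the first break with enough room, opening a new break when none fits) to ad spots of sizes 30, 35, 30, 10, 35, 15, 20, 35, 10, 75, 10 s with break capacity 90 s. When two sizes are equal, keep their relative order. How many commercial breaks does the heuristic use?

Sorted descending: 75, 35, 35, 35, 30, 30, 20, 15, 10, 10, 10.
  75 → break 1 (new)  [load 75/90]
  35 → break 2 (new)  [load 35/90]
  35 → break 2  [load 70/90]
  35 → break 3 (new)  [load 35/90]
  30 → break 3  [load 65/90]
  30 → break 4 (new)  [load 30/90]
  20 → break 2  [load 90/90]
  15 → break 1  [load 90/90]
  10 → break 3  [load 75/90]
  10 → break 3  [load 85/90]
  10 → break 4  [load 40/90]
4 commercial breaks opened.

4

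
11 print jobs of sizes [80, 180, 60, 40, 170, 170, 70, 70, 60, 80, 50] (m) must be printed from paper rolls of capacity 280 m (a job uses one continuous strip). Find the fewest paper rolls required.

Total = 180 + 170 + 170 + 80 + 80 + 70 + 70 + 60 + 60 + 50 + 40 = 1030 m.
Lower bound: ⌈1030/280⌉ = 4 paper rolls.
A packing using 4 paper rolls:
  roll 1: 180 + 80 = 260
  roll 2: 170 + 80 = 250
  roll 3: 170 + 70 + 40 = 280
  roll 4: 70 + 60 + 60 + 50 = 240
This matches the lower bound, so 4 is optimal.

4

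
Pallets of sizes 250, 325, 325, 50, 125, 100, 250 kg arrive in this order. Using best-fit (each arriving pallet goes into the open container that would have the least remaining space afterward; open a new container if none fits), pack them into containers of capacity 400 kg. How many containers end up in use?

  250 → container 1 (new)  [load 250/400]
  325 → container 2 (new)  [load 325/400]
  325 → container 3 (new)  [load 325/400]
  50 → container 2  [load 375/400]
  125 → container 1  [load 375/400]
  100 → container 4 (new)  [load 100/400]
  250 → container 4  [load 350/400]
4 containers opened.

4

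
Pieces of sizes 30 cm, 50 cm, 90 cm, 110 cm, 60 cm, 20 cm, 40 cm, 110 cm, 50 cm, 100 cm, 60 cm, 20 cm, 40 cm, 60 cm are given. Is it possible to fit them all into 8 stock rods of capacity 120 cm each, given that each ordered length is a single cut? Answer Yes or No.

A valid assignment using 8 stock rods:
  stock rod 1: 110 = 110
  stock rod 2: 110 = 110
  stock rod 3: 100 + 20 = 120
  stock rod 4: 90 + 30 = 120
  stock rod 5: 60 + 60 = 120
  stock rod 6: 60 + 50 = 110
  stock rod 7: 50 + 40 + 20 = 110
  stock rod 8: 40 = 40
Every load is within 120 cm, so 8 stock rods suffice.

Yes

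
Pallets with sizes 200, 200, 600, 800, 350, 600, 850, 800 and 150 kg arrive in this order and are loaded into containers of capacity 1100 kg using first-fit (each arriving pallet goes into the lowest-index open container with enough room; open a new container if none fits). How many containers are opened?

  200 → container 1 (new)  [load 200/1100]
  200 → container 1  [load 400/1100]
  600 → container 1  [load 1000/1100]
  800 → container 2 (new)  [load 800/1100]
  350 → container 3 (new)  [load 350/1100]
  600 → container 3  [load 950/1100]
  850 → container 4 (new)  [load 850/1100]
  800 → container 5 (new)  [load 800/1100]
  150 → container 2  [load 950/1100]
5 containers opened.

5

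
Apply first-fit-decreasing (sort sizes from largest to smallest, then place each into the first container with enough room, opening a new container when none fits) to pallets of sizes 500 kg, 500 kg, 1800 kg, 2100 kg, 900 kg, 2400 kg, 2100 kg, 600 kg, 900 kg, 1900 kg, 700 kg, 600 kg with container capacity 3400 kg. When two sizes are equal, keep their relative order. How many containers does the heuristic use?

5

Sorted descending: 2400, 2100, 2100, 1900, 1800, 900, 900, 700, 600, 600, 500, 500.
  2400 → container 1 (new)  [load 2400/3400]
  2100 → container 2 (new)  [load 2100/3400]
  2100 → container 3 (new)  [load 2100/3400]
  1900 → container 4 (new)  [load 1900/3400]
  1800 → container 5 (new)  [load 1800/3400]
  900 → container 1  [load 3300/3400]
  900 → container 2  [load 3000/3400]
  700 → container 3  [load 2800/3400]
  600 → container 3  [load 3400/3400]
  600 → container 4  [load 2500/3400]
  500 → container 4  [load 3000/3400]
  500 → container 5  [load 2300/3400]
5 containers opened.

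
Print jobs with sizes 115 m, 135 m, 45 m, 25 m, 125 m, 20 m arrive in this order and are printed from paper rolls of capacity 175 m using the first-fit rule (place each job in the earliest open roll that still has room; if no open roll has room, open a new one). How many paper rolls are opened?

3

  115 → roll 1 (new)  [load 115/175]
  135 → roll 2 (new)  [load 135/175]
  45 → roll 1  [load 160/175]
  25 → roll 2  [load 160/175]
  125 → roll 3 (new)  [load 125/175]
  20 → roll 3  [load 145/175]
3 paper rolls opened.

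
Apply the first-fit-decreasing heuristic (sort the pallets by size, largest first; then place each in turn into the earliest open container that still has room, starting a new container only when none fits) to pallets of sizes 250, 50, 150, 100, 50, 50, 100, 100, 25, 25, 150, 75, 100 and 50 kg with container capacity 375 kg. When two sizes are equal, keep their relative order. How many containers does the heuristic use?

Sorted descending: 250, 150, 150, 100, 100, 100, 100, 75, 50, 50, 50, 50, 25, 25.
  250 → container 1 (new)  [load 250/375]
  150 → container 2 (new)  [load 150/375]
  150 → container 2  [load 300/375]
  100 → container 1  [load 350/375]
  100 → container 3 (new)  [load 100/375]
  100 → container 3  [load 200/375]
  100 → container 3  [load 300/375]
  75 → container 2  [load 375/375]
  50 → container 3  [load 350/375]
  50 → container 4 (new)  [load 50/375]
  50 → container 4  [load 100/375]
  50 → container 4  [load 150/375]
  25 → container 1  [load 375/375]
  25 → container 3  [load 375/375]
4 containers opened.

4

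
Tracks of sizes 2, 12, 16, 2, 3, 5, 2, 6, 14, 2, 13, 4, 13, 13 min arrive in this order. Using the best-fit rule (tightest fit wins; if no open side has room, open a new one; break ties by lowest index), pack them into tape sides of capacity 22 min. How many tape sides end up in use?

6

  2 → side 1 (new)  [load 2/22]
  12 → side 1  [load 14/22]
  16 → side 2 (new)  [load 16/22]
  2 → side 2  [load 18/22]
  3 → side 2  [load 21/22]
  5 → side 1  [load 19/22]
  2 → side 1  [load 21/22]
  6 → side 3 (new)  [load 6/22]
  14 → side 3  [load 20/22]
  2 → side 3  [load 22/22]
  13 → side 4 (new)  [load 13/22]
  4 → side 4  [load 17/22]
  13 → side 5 (new)  [load 13/22]
  13 → side 6 (new)  [load 13/22]
6 tape sides opened.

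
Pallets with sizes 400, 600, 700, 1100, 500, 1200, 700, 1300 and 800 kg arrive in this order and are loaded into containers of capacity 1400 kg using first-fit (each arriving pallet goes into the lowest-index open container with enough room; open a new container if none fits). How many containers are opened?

  400 → container 1 (new)  [load 400/1400]
  600 → container 1  [load 1000/1400]
  700 → container 2 (new)  [load 700/1400]
  1100 → container 3 (new)  [load 1100/1400]
  500 → container 2  [load 1200/1400]
  1200 → container 4 (new)  [load 1200/1400]
  700 → container 5 (new)  [load 700/1400]
  1300 → container 6 (new)  [load 1300/1400]
  800 → container 7 (new)  [load 800/1400]
7 containers opened.

7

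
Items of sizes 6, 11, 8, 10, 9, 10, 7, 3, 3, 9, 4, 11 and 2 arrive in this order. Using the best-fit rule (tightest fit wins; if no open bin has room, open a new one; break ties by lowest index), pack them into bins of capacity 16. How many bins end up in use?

  6 → bin 1 (new)  [load 6/16]
  11 → bin 2 (new)  [load 11/16]
  8 → bin 1  [load 14/16]
  10 → bin 3 (new)  [load 10/16]
  9 → bin 4 (new)  [load 9/16]
  10 → bin 5 (new)  [load 10/16]
  7 → bin 4  [load 16/16]
  3 → bin 2  [load 14/16]
  3 → bin 3  [load 13/16]
  9 → bin 6 (new)  [load 9/16]
  4 → bin 5  [load 14/16]
  11 → bin 7 (new)  [load 11/16]
  2 → bin 1  [load 16/16]
7 bins opened.

7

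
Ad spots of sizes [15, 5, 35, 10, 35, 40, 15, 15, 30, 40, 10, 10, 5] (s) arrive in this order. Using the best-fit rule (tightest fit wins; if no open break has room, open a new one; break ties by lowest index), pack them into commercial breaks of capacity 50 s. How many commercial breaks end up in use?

  15 → break 1 (new)  [load 15/50]
  5 → break 1  [load 20/50]
  35 → break 2 (new)  [load 35/50]
  10 → break 2  [load 45/50]
  35 → break 3 (new)  [load 35/50]
  40 → break 4 (new)  [load 40/50]
  15 → break 3  [load 50/50]
  15 → break 1  [load 35/50]
  30 → break 5 (new)  [load 30/50]
  40 → break 6 (new)  [load 40/50]
  10 → break 4  [load 50/50]
  10 → break 6  [load 50/50]
  5 → break 2  [load 50/50]
6 commercial breaks opened.

6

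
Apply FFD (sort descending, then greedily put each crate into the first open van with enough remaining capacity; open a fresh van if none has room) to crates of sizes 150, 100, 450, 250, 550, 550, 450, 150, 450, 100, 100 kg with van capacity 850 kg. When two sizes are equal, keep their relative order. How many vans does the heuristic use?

Sorted descending: 550, 550, 450, 450, 450, 250, 150, 150, 100, 100, 100.
  550 → van 1 (new)  [load 550/850]
  550 → van 2 (new)  [load 550/850]
  450 → van 3 (new)  [load 450/850]
  450 → van 4 (new)  [load 450/850]
  450 → van 5 (new)  [load 450/850]
  250 → van 1  [load 800/850]
  150 → van 2  [load 700/850]
  150 → van 2  [load 850/850]
  100 → van 3  [load 550/850]
  100 → van 3  [load 650/850]
  100 → van 3  [load 750/850]
5 vans opened.

5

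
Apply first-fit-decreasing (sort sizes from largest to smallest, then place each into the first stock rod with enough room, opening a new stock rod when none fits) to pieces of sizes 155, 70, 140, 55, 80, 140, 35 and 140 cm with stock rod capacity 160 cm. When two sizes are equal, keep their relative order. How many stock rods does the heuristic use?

Sorted descending: 155, 140, 140, 140, 80, 70, 55, 35.
  155 → stock rod 1 (new)  [load 155/160]
  140 → stock rod 2 (new)  [load 140/160]
  140 → stock rod 3 (new)  [load 140/160]
  140 → stock rod 4 (new)  [load 140/160]
  80 → stock rod 5 (new)  [load 80/160]
  70 → stock rod 5  [load 150/160]
  55 → stock rod 6 (new)  [load 55/160]
  35 → stock rod 6  [load 90/160]
6 stock rods opened.

6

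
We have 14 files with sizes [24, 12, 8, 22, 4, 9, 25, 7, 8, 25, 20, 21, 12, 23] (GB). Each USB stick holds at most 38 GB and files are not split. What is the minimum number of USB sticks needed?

7

Total = 25 + 25 + 24 + 23 + 22 + 21 + 20 + 12 + 12 + 9 + 8 + 8 + 7 + 4 = 220 GB.
Lower bound: ⌈220/38⌉ = 6 USB sticks.
Also, 7 files each exceed 19 GB, and no two of those can share a USB stick, so at least 7 USB sticks are needed.
A packing using 7 USB sticks:
  USB stick 1: 25 + 12 = 37
  USB stick 2: 25 + 12 = 37
  USB stick 3: 24 + 9 + 4 = 37
  USB stick 4: 23 + 8 + 7 = 38
  USB stick 5: 22 + 8 = 30
  USB stick 6: 21 = 21
  USB stick 7: 20 = 20
This matches the lower bound, so 7 is optimal.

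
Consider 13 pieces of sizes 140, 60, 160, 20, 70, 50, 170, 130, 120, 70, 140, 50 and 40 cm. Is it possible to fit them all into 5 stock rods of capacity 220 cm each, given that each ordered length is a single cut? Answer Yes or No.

Total = 1220 cm; ⌈1220/220⌉ = 6.
At least 6 stock rods are required, but only 5 are allowed.

No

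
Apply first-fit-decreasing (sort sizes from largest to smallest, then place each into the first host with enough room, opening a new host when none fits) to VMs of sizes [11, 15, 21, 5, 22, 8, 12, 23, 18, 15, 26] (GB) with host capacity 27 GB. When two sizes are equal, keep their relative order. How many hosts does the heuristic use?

7

Sorted descending: 26, 23, 22, 21, 18, 15, 15, 12, 11, 8, 5.
  26 → host 1 (new)  [load 26/27]
  23 → host 2 (new)  [load 23/27]
  22 → host 3 (new)  [load 22/27]
  21 → host 4 (new)  [load 21/27]
  18 → host 5 (new)  [load 18/27]
  15 → host 6 (new)  [load 15/27]
  15 → host 7 (new)  [load 15/27]
  12 → host 6  [load 27/27]
  11 → host 7  [load 26/27]
  8 → host 5  [load 26/27]
  5 → host 3  [load 27/27]
7 hosts opened.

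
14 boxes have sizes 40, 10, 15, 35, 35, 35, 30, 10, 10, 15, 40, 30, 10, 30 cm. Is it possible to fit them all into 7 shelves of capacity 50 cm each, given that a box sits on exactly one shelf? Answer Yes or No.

No

Total = 345 cm; ⌈345/50⌉ = 7.
8 boxes each exceed half the capacity and cannot share a shelf, forcing at least 8 shelves.
At least 8 shelves are required, but only 7 are allowed.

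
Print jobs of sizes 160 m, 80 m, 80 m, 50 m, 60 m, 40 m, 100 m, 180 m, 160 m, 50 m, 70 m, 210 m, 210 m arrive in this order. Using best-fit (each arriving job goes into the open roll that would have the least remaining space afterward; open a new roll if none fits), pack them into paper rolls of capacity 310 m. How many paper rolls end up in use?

  160 → roll 1 (new)  [load 160/310]
  80 → roll 1  [load 240/310]
  80 → roll 2 (new)  [load 80/310]
  50 → roll 1  [load 290/310]
  60 → roll 2  [load 140/310]
  40 → roll 2  [load 180/310]
  100 → roll 2  [load 280/310]
  180 → roll 3 (new)  [load 180/310]
  160 → roll 4 (new)  [load 160/310]
  50 → roll 3  [load 230/310]
  70 → roll 3  [load 300/310]
  210 → roll 5 (new)  [load 210/310]
  210 → roll 6 (new)  [load 210/310]
6 paper rolls opened.

6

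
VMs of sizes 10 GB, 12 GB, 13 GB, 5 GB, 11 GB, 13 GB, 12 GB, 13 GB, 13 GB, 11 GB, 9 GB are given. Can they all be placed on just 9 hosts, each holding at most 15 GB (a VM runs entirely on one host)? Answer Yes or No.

Total = 122 GB; ⌈122/15⌉ = 9.
10 VMs each exceed half the capacity and cannot share a host, forcing at least 10 hosts.
At least 10 hosts are required, but only 9 are allowed.

No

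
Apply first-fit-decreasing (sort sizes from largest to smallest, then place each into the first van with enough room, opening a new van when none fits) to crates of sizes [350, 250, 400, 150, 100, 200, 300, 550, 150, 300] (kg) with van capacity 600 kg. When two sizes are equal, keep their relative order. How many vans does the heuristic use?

5

Sorted descending: 550, 400, 350, 300, 300, 250, 200, 150, 150, 100.
  550 → van 1 (new)  [load 550/600]
  400 → van 2 (new)  [load 400/600]
  350 → van 3 (new)  [load 350/600]
  300 → van 4 (new)  [load 300/600]
  300 → van 4  [load 600/600]
  250 → van 3  [load 600/600]
  200 → van 2  [load 600/600]
  150 → van 5 (new)  [load 150/600]
  150 → van 5  [load 300/600]
  100 → van 5  [load 400/600]
5 vans opened.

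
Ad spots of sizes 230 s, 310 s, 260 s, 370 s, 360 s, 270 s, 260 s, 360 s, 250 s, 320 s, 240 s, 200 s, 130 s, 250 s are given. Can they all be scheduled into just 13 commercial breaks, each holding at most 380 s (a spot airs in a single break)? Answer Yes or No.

A valid assignment using 13 commercial breaks:
  break 1: 370 = 370
  break 2: 360 = 360
  break 3: 360 = 360
  break 4: 320 = 320
  break 5: 310 = 310
  break 6: 270 = 270
  break 7: 260 = 260
  break 8: 260 = 260
  break 9: 250 + 130 = 380
  break 10: 250 = 250
  break 11: 240 = 240
  break 12: 230 = 230
  break 13: 200 = 200
Every load is within 380 s, so 13 commercial breaks suffice.

Yes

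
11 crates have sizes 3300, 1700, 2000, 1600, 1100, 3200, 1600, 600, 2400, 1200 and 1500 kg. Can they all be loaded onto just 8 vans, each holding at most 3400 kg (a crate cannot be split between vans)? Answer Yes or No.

A valid assignment using 7 vans:
  van 1: 3300 = 3300
  van 2: 3200 = 3200
  van 3: 2400 + 600 = 3000
  van 4: 2000 + 1200 = 3200
  van 5: 1700 + 1600 = 3300
  van 6: 1600 + 1500 = 3100
  van 7: 1100 = 1100
That uses only 7 ≤ 8, so 8 vans are enough.

Yes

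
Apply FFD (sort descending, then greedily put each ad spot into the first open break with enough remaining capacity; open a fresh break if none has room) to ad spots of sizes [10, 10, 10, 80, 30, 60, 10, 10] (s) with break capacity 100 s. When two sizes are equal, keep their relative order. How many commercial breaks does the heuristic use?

Sorted descending: 80, 60, 30, 10, 10, 10, 10, 10.
  80 → break 1 (new)  [load 80/100]
  60 → break 2 (new)  [load 60/100]
  30 → break 2  [load 90/100]
  10 → break 1  [load 90/100]
  10 → break 1  [load 100/100]
  10 → break 2  [load 100/100]
  10 → break 3 (new)  [load 10/100]
  10 → break 3  [load 20/100]
3 commercial breaks opened.

3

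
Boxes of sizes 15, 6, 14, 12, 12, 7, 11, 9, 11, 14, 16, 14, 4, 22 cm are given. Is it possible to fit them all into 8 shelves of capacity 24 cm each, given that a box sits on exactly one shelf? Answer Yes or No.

A valid assignment using 8 shelves:
  shelf 1: 22 = 22
  shelf 2: 16 + 7 = 23
  shelf 3: 15 + 9 = 24
  shelf 4: 14 + 6 + 4 = 24
  shelf 5: 14 = 14
  shelf 6: 14 = 14
  shelf 7: 12 + 12 = 24
  shelf 8: 11 + 11 = 22
Every load is within 24 cm, so 8 shelves suffice.

Yes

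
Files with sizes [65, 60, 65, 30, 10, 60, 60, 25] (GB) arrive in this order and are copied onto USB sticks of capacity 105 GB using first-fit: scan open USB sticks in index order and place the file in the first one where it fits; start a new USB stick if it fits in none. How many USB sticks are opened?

  65 → USB stick 1 (new)  [load 65/105]
  60 → USB stick 2 (new)  [load 60/105]
  65 → USB stick 3 (new)  [load 65/105]
  30 → USB stick 1  [load 95/105]
  10 → USB stick 1  [load 105/105]
  60 → USB stick 4 (new)  [load 60/105]
  60 → USB stick 5 (new)  [load 60/105]
  25 → USB stick 2  [load 85/105]
5 USB sticks opened.

5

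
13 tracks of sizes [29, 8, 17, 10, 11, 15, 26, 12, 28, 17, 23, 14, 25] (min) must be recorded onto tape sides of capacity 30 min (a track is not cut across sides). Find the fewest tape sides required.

9

Total = 29 + 28 + 26 + 25 + 23 + 17 + 17 + 15 + 14 + 12 + 11 + 10 + 8 = 235 min.
Lower bound: ⌈235/30⌉ = 8 tape sides.
A packing using 9 tape sides:
  side 1: 29 = 29
  side 2: 28 = 28
  side 3: 26 = 26
  side 4: 25 = 25
  side 5: 23 = 23
  side 6: 17 + 12 = 29
  side 7: 17 + 11 = 28
  side 8: 15 + 14 = 29
  side 9: 10 + 8 = 18
No arrangement into 8 tape sides stays within capacity, so 9 is optimal.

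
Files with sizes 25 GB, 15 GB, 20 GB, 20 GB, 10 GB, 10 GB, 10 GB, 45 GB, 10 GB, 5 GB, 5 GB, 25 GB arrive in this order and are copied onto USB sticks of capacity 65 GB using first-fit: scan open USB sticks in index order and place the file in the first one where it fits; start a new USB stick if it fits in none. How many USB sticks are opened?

4

  25 → USB stick 1 (new)  [load 25/65]
  15 → USB stick 1  [load 40/65]
  20 → USB stick 1  [load 60/65]
  20 → USB stick 2 (new)  [load 20/65]
  10 → USB stick 2  [load 30/65]
  10 → USB stick 2  [load 40/65]
  10 → USB stick 2  [load 50/65]
  45 → USB stick 3 (new)  [load 45/65]
  10 → USB stick 2  [load 60/65]
  5 → USB stick 1  [load 65/65]
  5 → USB stick 2  [load 65/65]
  25 → USB stick 4 (new)  [load 25/65]
4 USB sticks opened.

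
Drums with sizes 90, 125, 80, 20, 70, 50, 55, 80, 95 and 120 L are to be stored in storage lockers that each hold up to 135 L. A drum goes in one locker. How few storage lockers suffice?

Total = 125 + 120 + 95 + 90 + 80 + 80 + 70 + 55 + 50 + 20 = 785 L.
Lower bound: ⌈785/135⌉ = 6 storage lockers.
Also, 7 drums each exceed 135/2 L, and no two of those can share a locker, so at least 7 storage lockers are needed.
A packing using 7 storage lockers:
  locker 1: 125 = 125
  locker 2: 120 = 120
  locker 3: 95 + 20 = 115
  locker 4: 90 = 90
  locker 5: 80 + 55 = 135
  locker 6: 80 + 50 = 130
  locker 7: 70 = 70
This matches the lower bound, so 7 is optimal.

7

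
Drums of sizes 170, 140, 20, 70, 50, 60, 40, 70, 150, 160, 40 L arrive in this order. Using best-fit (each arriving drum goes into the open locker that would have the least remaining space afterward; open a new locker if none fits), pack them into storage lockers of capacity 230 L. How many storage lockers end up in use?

  170 → locker 1 (new)  [load 170/230]
  140 → locker 2 (new)  [load 140/230]
  20 → locker 1  [load 190/230]
  70 → locker 2  [load 210/230]
  50 → locker 3 (new)  [load 50/230]
  60 → locker 3  [load 110/230]
  40 → locker 1  [load 230/230]
  70 → locker 3  [load 180/230]
  150 → locker 4 (new)  [load 150/230]
  160 → locker 5 (new)  [load 160/230]
  40 → locker 3  [load 220/230]
5 storage lockers opened.

5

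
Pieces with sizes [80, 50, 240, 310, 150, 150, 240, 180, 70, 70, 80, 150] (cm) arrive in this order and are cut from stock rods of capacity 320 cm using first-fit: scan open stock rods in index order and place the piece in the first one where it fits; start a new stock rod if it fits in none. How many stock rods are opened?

  80 → stock rod 1 (new)  [load 80/320]
  50 → stock rod 1  [load 130/320]
  240 → stock rod 2 (new)  [load 240/320]
  310 → stock rod 3 (new)  [load 310/320]
  150 → stock rod 1  [load 280/320]
  150 → stock rod 4 (new)  [load 150/320]
  240 → stock rod 5 (new)  [load 240/320]
  180 → stock rod 6 (new)  [load 180/320]
  70 → stock rod 2  [load 310/320]
  70 → stock rod 4  [load 220/320]
  80 → stock rod 4  [load 300/320]
  150 → stock rod 7 (new)  [load 150/320]
7 stock rods opened.

7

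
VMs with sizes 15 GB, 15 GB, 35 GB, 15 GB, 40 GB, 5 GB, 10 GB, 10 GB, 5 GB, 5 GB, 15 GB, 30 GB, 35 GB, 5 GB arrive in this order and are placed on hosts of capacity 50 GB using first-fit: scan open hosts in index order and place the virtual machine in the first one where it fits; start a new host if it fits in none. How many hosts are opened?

  15 → host 1 (new)  [load 15/50]
  15 → host 1  [load 30/50]
  35 → host 2 (new)  [load 35/50]
  15 → host 1  [load 45/50]
  40 → host 3 (new)  [load 40/50]
  5 → host 1  [load 50/50]
  10 → host 2  [load 45/50]
  10 → host 3  [load 50/50]
  5 → host 2  [load 50/50]
  5 → host 4 (new)  [load 5/50]
  15 → host 4  [load 20/50]
  30 → host 4  [load 50/50]
  35 → host 5 (new)  [load 35/50]
  5 → host 5  [load 40/50]
5 hosts opened.

5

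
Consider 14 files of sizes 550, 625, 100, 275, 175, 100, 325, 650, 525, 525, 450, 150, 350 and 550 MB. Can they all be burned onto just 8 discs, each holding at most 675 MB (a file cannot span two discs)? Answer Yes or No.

No

Total = 5350 MB; ⌈5350/675⌉ = 8.
The bound of 8 does not rule out 8, but exhaustive search shows no assignment into 8 discs of capacity 675 MB exists — the minimum is 9.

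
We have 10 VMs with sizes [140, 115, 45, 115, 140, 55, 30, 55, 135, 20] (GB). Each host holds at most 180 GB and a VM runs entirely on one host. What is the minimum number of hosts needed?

Total = 140 + 140 + 135 + 115 + 115 + 55 + 55 + 45 + 30 + 20 = 850 GB.
Lower bound: ⌈850/180⌉ = 5 hosts.
A packing using 5 hosts:
  host 1: 140 + 30 = 170
  host 2: 140 + 20 = 160
  host 3: 135 + 45 = 180
  host 4: 115 + 55 = 170
  host 5: 115 + 55 = 170
This matches the lower bound, so 5 is optimal.

5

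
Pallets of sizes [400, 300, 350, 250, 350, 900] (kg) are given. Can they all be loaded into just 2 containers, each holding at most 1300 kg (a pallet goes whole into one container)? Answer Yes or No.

A valid assignment using 2 containers:
  container 1: 900 + 400 = 1300
  container 2: 350 + 350 + 300 + 250 = 1250
Every load is within 1300 kg, so 2 containers suffice.

Yes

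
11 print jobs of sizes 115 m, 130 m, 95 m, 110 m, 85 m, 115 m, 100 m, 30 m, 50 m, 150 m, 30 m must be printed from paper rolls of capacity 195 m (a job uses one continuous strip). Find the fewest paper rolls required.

Total = 150 + 130 + 115 + 115 + 110 + 100 + 95 + 85 + 50 + 30 + 30 = 1010 m.
Lower bound: ⌈1010/195⌉ = 6 paper rolls.
A packing using 6 paper rolls:
  roll 1: 150 + 30 = 180
  roll 2: 130 + 50 = 180
  roll 3: 115 + 30 = 145
  roll 4: 115 = 115
  roll 5: 110 + 85 = 195
  roll 6: 100 + 95 = 195
This matches the lower bound, so 6 is optimal.

6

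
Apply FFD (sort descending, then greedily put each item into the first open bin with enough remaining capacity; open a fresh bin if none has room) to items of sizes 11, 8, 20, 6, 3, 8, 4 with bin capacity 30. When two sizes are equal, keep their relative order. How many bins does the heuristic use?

3

Sorted descending: 20, 11, 8, 8, 6, 4, 3.
  20 → bin 1 (new)  [load 20/30]
  11 → bin 2 (new)  [load 11/30]
  8 → bin 1  [load 28/30]
  8 → bin 2  [load 19/30]
  6 → bin 2  [load 25/30]
  4 → bin 2  [load 29/30]
  3 → bin 3 (new)  [load 3/30]
3 bins opened.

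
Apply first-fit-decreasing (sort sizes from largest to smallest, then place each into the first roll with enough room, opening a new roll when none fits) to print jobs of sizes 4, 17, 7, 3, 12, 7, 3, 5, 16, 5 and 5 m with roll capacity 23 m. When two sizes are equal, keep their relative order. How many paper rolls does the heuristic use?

Sorted descending: 17, 16, 12, 7, 7, 5, 5, 5, 4, 3, 3.
  17 → roll 1 (new)  [load 17/23]
  16 → roll 2 (new)  [load 16/23]
  12 → roll 3 (new)  [load 12/23]
  7 → roll 2  [load 23/23]
  7 → roll 3  [load 19/23]
  5 → roll 1  [load 22/23]
  5 → roll 4 (new)  [load 5/23]
  5 → roll 4  [load 10/23]
  4 → roll 3  [load 23/23]
  3 → roll 4  [load 13/23]
  3 → roll 4  [load 16/23]
4 paper rolls opened.

4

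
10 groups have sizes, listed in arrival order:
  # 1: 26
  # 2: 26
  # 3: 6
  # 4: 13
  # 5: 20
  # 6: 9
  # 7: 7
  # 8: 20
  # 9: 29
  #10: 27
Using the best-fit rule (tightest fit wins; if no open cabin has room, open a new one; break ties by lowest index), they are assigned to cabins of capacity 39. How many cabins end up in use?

6

  26 → cabin 1 (new)  [load 26/39]
  26 → cabin 2 (new)  [load 26/39]
  6 → cabin 1  [load 32/39]
  13 → cabin 2  [load 39/39]
  20 → cabin 3 (new)  [load 20/39]
  9 → cabin 3  [load 29/39]
  7 → cabin 1  [load 39/39]
  20 → cabin 4 (new)  [load 20/39]
  29 → cabin 5 (new)  [load 29/39]
  27 → cabin 6 (new)  [load 27/39]
6 cabins opened.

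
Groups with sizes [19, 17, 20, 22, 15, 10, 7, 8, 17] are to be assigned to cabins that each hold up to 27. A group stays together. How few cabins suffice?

Total = 22 + 20 + 19 + 17 + 17 + 15 + 10 + 8 + 7 = 135.
Lower bound: ⌈135/27⌉ = 5 cabins.
Also, 6 groups each exceed 27/2, and no two of those can share a cabin, so at least 6 cabins are needed.
A packing using 6 cabins:
  cabin 1: 22 = 22
  cabin 2: 20 + 7 = 27
  cabin 3: 19 + 8 = 27
  cabin 4: 17 + 10 = 27
  cabin 5: 17 = 17
  cabin 6: 15 = 15
This matches the lower bound, so 6 is optimal.

6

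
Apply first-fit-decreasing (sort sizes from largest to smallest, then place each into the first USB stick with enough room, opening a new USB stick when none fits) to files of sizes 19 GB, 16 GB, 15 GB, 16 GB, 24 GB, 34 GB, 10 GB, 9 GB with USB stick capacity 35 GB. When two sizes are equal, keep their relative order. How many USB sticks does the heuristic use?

Sorted descending: 34, 24, 19, 16, 16, 15, 10, 9.
  34 → USB stick 1 (new)  [load 34/35]
  24 → USB stick 2 (new)  [load 24/35]
  19 → USB stick 3 (new)  [load 19/35]
  16 → USB stick 3  [load 35/35]
  16 → USB stick 4 (new)  [load 16/35]
  15 → USB stick 4  [load 31/35]
  10 → USB stick 2  [load 34/35]
  9 → USB stick 5 (new)  [load 9/35]
5 USB sticks opened.

5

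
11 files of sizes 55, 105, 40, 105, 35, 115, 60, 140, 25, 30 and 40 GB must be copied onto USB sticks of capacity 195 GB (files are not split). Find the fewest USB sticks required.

4

Total = 140 + 115 + 105 + 105 + 60 + 55 + 40 + 40 + 35 + 30 + 25 = 750 GB.
Lower bound: ⌈750/195⌉ = 4 USB sticks.
A packing using 4 USB sticks:
  USB stick 1: 140 + 55 = 195
  USB stick 2: 115 + 60 = 175
  USB stick 3: 105 + 40 + 40 = 185
  USB stick 4: 105 + 35 + 30 + 25 = 195
This matches the lower bound, so 4 is optimal.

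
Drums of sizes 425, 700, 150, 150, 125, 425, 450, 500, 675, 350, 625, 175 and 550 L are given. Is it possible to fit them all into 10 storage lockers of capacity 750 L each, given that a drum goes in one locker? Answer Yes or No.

Yes

A valid assignment using 9 storage lockers:
  locker 1: 700 = 700
  locker 2: 675 = 675
  locker 3: 625 + 125 = 750
  locker 4: 550 + 175 = 725
  locker 5: 500 + 150 = 650
  locker 6: 450 + 150 = 600
  locker 7: 425 = 425
  locker 8: 425 = 425
  locker 9: 350 = 350
That uses only 9 ≤ 10, so 10 storage lockers are enough.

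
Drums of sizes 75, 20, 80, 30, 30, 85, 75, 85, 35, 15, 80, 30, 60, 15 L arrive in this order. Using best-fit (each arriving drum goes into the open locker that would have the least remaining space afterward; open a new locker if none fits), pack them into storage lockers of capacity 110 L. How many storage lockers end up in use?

  75 → locker 1 (new)  [load 75/110]
  20 → locker 1  [load 95/110]
  80 → locker 2 (new)  [load 80/110]
  30 → locker 2  [load 110/110]
  30 → locker 3 (new)  [load 30/110]
  85 → locker 4 (new)  [load 85/110]
  75 → locker 3  [load 105/110]
  85 → locker 5 (new)  [load 85/110]
  35 → locker 6 (new)  [load 35/110]
  15 → locker 1  [load 110/110]
  80 → locker 7 (new)  [load 80/110]
  30 → locker 7  [load 110/110]
  60 → locker 6  [load 95/110]
  15 → locker 6  [load 110/110]
7 storage lockers opened.

7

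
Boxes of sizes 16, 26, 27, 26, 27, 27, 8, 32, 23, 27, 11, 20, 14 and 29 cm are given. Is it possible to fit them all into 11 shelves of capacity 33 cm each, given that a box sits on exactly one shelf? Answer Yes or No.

A valid assignment using 11 shelves:
  shelf 1: 32 = 32
  shelf 2: 29 = 29
  shelf 3: 27 = 27
  shelf 4: 27 = 27
  shelf 5: 27 = 27
  shelf 6: 27 = 27
  shelf 7: 26 = 26
  shelf 8: 26 = 26
  shelf 9: 23 + 8 = 31
  shelf 10: 20 + 11 = 31
  shelf 11: 16 + 14 = 30
Every load is within 33 cm, so 11 shelves suffice.

Yes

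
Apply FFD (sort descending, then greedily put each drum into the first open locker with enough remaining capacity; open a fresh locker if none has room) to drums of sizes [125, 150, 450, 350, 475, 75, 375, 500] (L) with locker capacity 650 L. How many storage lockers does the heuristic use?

5

Sorted descending: 500, 475, 450, 375, 350, 150, 125, 75.
  500 → locker 1 (new)  [load 500/650]
  475 → locker 2 (new)  [load 475/650]
  450 → locker 3 (new)  [load 450/650]
  375 → locker 4 (new)  [load 375/650]
  350 → locker 5 (new)  [load 350/650]
  150 → locker 1  [load 650/650]
  125 → locker 2  [load 600/650]
  75 → locker 3  [load 525/650]
5 storage lockers opened.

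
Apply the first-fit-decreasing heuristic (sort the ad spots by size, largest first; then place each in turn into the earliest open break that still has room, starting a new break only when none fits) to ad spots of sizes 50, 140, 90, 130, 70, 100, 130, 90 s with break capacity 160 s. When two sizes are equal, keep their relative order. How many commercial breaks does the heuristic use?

Sorted descending: 140, 130, 130, 100, 90, 90, 70, 50.
  140 → break 1 (new)  [load 140/160]
  130 → break 2 (new)  [load 130/160]
  130 → break 3 (new)  [load 130/160]
  100 → break 4 (new)  [load 100/160]
  90 → break 5 (new)  [load 90/160]
  90 → break 6 (new)  [load 90/160]
  70 → break 5  [load 160/160]
  50 → break 4  [load 150/160]
6 commercial breaks opened.

6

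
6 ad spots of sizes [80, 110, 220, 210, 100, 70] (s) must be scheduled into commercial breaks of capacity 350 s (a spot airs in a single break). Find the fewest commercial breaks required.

3

Total = 220 + 210 + 110 + 100 + 80 + 70 = 790 s.
Lower bound: ⌈790/350⌉ = 3 commercial breaks.
A packing using 3 commercial breaks:
  break 1: 220 + 110 = 330
  break 2: 210 + 100 = 310
  break 3: 80 + 70 = 150
This matches the lower bound, so 3 is optimal.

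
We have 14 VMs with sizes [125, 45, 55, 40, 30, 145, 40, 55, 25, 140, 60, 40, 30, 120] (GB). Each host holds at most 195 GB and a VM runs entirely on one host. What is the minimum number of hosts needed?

Total = 145 + 140 + 125 + 120 + 60 + 55 + 55 + 45 + 40 + 40 + 40 + 30 + 30 + 25 = 950 GB.
Lower bound: ⌈950/195⌉ = 5 hosts.
A packing using 5 hosts:
  host 1: 145 + 45 = 190
  host 2: 140 + 55 = 195
  host 3: 125 + 60 = 185
  host 4: 120 + 40 + 30 = 190
  host 5: 55 + 40 + 40 + 30 + 25 = 190
This matches the lower bound, so 5 is optimal.

5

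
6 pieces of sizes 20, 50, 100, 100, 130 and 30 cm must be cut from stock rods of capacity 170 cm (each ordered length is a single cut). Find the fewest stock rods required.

Total = 130 + 100 + 100 + 50 + 30 + 20 = 430 cm.
Lower bound: ⌈430/170⌉ = 3 stock rods.
A packing using 3 stock rods:
  stock rod 1: 130 + 30 = 160
  stock rod 2: 100 + 50 + 20 = 170
  stock rod 3: 100 = 100
This matches the lower bound, so 3 is optimal.

3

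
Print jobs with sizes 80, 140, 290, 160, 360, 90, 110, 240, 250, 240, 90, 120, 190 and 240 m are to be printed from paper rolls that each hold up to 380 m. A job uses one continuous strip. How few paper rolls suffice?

Total = 360 + 290 + 250 + 240 + 240 + 240 + 190 + 160 + 140 + 120 + 110 + 90 + 90 + 80 = 2600 m.
Lower bound: ⌈2600/380⌉ = 7 paper rolls.
A packing using 8 paper rolls:
  roll 1: 360 = 360
  roll 2: 290 + 90 = 380
  roll 3: 250 + 120 = 370
  roll 4: 240 + 140 = 380
  roll 5: 240 + 110 = 350
  roll 6: 240 + 90 = 330
  roll 7: 190 + 160 = 350
  roll 8: 80 = 80
No arrangement into 7 paper rolls stays within capacity, so 8 is optimal.

8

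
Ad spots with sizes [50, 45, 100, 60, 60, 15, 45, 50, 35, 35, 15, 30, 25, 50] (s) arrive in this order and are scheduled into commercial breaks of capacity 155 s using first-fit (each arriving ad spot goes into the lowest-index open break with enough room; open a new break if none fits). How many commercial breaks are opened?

  50 → break 1 (new)  [load 50/155]
  45 → break 1  [load 95/155]
  100 → break 2 (new)  [load 100/155]
  60 → break 1  [load 155/155]
  60 → break 3 (new)  [load 60/155]
  15 → break 2  [load 115/155]
  45 → break 3  [load 105/155]
  50 → break 3  [load 155/155]
  35 → break 2  [load 150/155]
  35 → break 4 (new)  [load 35/155]
  15 → break 4  [load 50/155]
  30 → break 4  [load 80/155]
  25 → break 4  [load 105/155]
  50 → break 4  [load 155/155]
4 commercial breaks opened.

4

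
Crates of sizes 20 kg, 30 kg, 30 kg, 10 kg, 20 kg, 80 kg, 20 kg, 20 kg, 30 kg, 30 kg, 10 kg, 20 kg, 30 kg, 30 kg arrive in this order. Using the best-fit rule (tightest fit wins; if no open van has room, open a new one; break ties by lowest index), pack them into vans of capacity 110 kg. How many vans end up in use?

  20 → van 1 (new)  [load 20/110]
  30 → van 1  [load 50/110]
  30 → van 1  [load 80/110]
  10 → van 1  [load 90/110]
  20 → van 1  [load 110/110]
  80 → van 2 (new)  [load 80/110]
  20 → van 2  [load 100/110]
  20 → van 3 (new)  [load 20/110]
  30 → van 3  [load 50/110]
  30 → van 3  [load 80/110]
  10 → van 2  [load 110/110]
  20 → van 3  [load 100/110]
  30 → van 4 (new)  [load 30/110]
  30 → van 4  [load 60/110]
4 vans opened.

4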